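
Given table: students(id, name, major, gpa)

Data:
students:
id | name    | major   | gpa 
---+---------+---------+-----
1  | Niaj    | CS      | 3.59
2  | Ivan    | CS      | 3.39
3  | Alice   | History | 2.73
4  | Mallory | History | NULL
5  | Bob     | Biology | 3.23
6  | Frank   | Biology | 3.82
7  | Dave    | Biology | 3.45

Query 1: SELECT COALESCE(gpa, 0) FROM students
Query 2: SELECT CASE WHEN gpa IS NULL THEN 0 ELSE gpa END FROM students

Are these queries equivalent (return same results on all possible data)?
Yes, equivalent

Both queries return: [(0,), (2.73,), (3.23,), (3.39,), (3.45,), (3.59,), (3.82,)]

Reason: COALESCE vs CASE for NULL handling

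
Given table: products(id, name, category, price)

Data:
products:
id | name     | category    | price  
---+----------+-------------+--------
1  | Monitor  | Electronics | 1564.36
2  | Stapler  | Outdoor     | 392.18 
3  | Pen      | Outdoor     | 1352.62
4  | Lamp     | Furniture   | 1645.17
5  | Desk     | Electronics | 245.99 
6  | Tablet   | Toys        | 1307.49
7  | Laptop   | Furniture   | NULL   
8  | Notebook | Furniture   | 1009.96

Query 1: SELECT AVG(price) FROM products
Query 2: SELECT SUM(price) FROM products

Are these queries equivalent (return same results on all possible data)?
No, not equivalent

Query 1 returns: [(1073.9671428571428,)]
Query 2 returns: [(7517.7699999999995,)]

Reason: AVG vs SUM give different aggregate values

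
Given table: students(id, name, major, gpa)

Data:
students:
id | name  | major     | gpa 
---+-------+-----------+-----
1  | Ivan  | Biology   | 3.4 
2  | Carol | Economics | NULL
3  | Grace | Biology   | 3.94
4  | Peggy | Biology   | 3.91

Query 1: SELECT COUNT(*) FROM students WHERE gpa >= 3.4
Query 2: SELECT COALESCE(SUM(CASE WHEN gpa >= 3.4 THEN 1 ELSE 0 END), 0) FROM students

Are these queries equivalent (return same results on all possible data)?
Yes, equivalent

Both queries return: [(3,)]

Reason: COUNT with WHERE vs conditional SUM (COALESCE handles empty-table NULL)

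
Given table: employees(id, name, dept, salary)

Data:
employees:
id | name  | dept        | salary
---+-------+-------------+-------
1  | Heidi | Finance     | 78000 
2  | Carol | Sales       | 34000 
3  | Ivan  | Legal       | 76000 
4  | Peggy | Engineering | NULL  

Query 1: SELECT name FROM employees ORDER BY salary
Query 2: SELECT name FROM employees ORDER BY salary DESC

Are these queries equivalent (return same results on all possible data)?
No, not equivalent

Query 1 returns: [('Peggy',), ('Carol',), ('Ivan',), ('Heidi',)]
Query 2 returns: [('Heidi',), ('Ivan',), ('Carol',), ('Peggy',)]

Reason: ASC vs DESC gives opposite ordering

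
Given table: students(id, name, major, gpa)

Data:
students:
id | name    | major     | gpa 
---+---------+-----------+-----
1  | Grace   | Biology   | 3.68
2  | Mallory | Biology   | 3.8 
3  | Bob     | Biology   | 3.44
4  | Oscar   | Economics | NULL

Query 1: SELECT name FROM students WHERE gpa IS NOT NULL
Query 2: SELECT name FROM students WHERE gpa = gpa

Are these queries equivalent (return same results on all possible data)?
Yes, equivalent

Both queries return: [('Bob',), ('Grace',), ('Mallory',)]

Reason: IS NOT NULL vs self-equality (both exclude NULLs)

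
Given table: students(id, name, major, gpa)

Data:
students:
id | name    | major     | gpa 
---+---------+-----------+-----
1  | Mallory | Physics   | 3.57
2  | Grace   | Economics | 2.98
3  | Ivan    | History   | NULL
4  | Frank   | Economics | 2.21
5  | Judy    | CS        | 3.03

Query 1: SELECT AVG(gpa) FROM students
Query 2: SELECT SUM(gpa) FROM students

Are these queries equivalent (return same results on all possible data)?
No, not equivalent

Query 1 returns: [(2.9475,)]
Query 2 returns: [(11.79,)]

Reason: AVG vs SUM give different aggregate values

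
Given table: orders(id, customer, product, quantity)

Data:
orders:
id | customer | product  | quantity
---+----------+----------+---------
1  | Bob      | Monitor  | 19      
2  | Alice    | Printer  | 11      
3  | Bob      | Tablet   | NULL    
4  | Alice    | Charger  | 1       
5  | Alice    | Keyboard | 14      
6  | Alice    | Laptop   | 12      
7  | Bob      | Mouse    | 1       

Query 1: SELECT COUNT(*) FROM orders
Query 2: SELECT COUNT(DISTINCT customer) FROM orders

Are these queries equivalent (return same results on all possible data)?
No, not equivalent

Query 1 returns: [(7,)]
Query 2 returns: [(2,)]

Reason: COUNT(*) counts rows, COUNT(DISTINCT customer) counts unique customers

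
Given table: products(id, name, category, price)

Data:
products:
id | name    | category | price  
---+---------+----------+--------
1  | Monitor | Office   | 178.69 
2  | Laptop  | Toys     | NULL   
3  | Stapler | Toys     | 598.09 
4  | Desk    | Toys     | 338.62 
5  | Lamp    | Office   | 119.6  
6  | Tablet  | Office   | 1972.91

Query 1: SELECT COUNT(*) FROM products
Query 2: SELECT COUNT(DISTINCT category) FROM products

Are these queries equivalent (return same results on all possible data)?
No, not equivalent

Query 1 returns: [(6,)]
Query 2 returns: [(2,)]

Reason: COUNT(*) counts rows, COUNT(DISTINCT category) counts unique categorys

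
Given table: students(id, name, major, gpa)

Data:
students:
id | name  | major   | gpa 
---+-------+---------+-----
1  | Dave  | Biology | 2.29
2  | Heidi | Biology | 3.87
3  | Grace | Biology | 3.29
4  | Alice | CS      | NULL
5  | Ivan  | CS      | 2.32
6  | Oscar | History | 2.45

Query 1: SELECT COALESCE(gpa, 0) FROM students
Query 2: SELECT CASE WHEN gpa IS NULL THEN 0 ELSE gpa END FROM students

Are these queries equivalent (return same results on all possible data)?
Yes, equivalent

Both queries return: [(0,), (2.29,), (2.32,), (2.45,), (3.29,), (3.87,)]

Reason: COALESCE vs CASE for NULL handling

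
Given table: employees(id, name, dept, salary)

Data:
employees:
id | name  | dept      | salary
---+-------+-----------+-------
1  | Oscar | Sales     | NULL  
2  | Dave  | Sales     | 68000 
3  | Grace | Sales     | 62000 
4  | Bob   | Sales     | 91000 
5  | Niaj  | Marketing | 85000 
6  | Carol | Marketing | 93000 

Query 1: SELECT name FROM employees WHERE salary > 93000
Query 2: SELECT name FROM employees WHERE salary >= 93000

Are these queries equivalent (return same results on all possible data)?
No, not equivalent

Query 1 returns: []
Query 2 returns: [('Carol',)]

Reason: > vs >= gives different results when salary = 93000 exists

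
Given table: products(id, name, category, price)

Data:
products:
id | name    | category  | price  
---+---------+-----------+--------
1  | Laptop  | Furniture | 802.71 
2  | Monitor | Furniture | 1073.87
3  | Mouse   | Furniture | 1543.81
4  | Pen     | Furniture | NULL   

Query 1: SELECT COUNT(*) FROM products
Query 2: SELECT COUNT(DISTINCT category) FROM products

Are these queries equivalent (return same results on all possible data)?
No, not equivalent

Query 1 returns: [(4,)]
Query 2 returns: [(1,)]

Reason: COUNT(*) counts rows, COUNT(DISTINCT category) counts unique categorys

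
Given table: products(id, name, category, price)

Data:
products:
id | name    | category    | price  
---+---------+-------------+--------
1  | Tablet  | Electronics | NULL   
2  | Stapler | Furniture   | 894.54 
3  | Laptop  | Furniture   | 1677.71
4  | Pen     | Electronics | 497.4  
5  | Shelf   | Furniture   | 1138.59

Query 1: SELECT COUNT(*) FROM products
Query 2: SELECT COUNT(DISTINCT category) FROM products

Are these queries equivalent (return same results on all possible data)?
No, not equivalent

Query 1 returns: [(5,)]
Query 2 returns: [(2,)]

Reason: COUNT(*) counts rows, COUNT(DISTINCT category) counts unique categorys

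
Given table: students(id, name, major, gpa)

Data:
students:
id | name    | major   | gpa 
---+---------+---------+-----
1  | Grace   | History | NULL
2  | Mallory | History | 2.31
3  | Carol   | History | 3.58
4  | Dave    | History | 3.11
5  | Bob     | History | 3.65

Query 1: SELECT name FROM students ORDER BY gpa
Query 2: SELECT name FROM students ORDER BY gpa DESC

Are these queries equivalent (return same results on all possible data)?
No, not equivalent

Query 1 returns: [('Grace',), ('Mallory',), ('Dave',), ('Carol',), ('Bob',)]
Query 2 returns: [('Bob',), ('Carol',), ('Dave',), ('Mallory',), ('Grace',)]

Reason: ASC vs DESC gives opposite ordering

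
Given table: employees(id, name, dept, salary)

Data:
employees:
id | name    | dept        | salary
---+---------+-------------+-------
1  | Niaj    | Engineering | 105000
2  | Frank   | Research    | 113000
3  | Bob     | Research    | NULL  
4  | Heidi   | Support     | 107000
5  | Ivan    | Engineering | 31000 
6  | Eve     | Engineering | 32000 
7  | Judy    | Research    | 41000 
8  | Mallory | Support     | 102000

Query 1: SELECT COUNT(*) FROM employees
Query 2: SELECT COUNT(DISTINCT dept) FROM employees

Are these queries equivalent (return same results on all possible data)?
No, not equivalent

Query 1 returns: [(8,)]
Query 2 returns: [(3,)]

Reason: COUNT(*) counts rows, COUNT(DISTINCT dept) counts unique depts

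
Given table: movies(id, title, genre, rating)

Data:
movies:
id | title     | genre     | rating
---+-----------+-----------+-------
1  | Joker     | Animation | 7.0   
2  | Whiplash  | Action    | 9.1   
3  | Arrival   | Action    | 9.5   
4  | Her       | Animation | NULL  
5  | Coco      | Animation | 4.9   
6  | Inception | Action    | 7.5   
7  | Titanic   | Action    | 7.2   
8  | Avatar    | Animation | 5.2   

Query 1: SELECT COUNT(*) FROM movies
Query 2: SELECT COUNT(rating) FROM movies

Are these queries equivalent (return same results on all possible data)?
No, not equivalent

Query 1 returns: [(8,)]
Query 2 returns: [(7,)]

Reason: COUNT(*) includes NULLs, COUNT(column) excludes them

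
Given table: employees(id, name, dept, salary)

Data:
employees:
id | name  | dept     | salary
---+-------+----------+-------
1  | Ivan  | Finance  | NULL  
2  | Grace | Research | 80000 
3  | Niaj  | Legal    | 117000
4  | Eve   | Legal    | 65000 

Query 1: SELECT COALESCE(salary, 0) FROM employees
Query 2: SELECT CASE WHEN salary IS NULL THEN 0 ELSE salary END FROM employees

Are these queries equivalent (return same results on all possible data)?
Yes, equivalent

Both queries return: [(0,), (65000,), (80000,), (117000,)]

Reason: COALESCE vs CASE for NULL handling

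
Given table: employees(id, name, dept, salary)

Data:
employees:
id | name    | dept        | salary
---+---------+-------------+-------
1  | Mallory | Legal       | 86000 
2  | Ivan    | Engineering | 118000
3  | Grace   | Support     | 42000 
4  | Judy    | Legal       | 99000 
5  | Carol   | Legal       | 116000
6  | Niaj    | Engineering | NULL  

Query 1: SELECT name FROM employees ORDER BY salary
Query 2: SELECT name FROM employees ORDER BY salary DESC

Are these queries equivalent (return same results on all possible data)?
No, not equivalent

Query 1 returns: [('Niaj',), ('Grace',), ('Mallory',), ('Judy',), ('Carol',), ('Ivan',)]
Query 2 returns: [('Ivan',), ('Carol',), ('Judy',), ('Mallory',), ('Grace',), ('Niaj',)]

Reason: ASC vs DESC gives opposite ordering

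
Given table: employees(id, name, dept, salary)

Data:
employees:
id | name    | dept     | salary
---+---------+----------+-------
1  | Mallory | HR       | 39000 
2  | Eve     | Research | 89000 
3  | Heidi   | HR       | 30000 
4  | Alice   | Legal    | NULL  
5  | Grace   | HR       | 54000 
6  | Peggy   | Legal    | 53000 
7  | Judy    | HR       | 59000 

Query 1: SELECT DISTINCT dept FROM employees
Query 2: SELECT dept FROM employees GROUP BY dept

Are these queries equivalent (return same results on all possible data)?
Yes, equivalent

Both queries return: [('HR',), ('Legal',), ('Research',)]

Reason: Both get unique depts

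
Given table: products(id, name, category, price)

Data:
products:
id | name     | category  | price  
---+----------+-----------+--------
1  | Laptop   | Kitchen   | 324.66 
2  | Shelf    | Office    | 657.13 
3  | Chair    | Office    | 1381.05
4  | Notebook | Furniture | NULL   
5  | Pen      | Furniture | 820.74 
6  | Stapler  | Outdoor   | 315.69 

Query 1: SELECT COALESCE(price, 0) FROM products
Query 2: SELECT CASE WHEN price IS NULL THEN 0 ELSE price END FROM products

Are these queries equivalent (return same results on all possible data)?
Yes, equivalent

Both queries return: [(0,), (315.69,), (324.66,), (657.13,), (820.74,), (1381.05,)]

Reason: COALESCE vs CASE for NULL handling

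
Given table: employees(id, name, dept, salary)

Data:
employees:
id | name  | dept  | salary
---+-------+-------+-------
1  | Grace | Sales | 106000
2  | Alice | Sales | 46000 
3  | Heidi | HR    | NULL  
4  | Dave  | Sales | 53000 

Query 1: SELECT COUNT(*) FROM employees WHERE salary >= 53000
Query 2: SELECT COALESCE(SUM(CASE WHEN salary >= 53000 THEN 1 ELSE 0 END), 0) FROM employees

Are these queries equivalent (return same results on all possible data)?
Yes, equivalent

Both queries return: [(2,)]

Reason: COUNT with WHERE vs conditional SUM (COALESCE handles empty-table NULL)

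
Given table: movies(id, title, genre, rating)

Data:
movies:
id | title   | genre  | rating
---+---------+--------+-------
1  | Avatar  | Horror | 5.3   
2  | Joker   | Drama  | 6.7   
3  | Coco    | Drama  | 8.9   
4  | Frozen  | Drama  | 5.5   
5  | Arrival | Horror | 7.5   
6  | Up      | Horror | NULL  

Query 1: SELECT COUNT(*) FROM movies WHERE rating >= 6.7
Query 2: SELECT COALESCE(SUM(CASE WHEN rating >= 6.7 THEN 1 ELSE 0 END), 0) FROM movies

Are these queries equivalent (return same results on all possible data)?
Yes, equivalent

Both queries return: [(3,)]

Reason: COUNT with WHERE vs conditional SUM (COALESCE handles empty-table NULL)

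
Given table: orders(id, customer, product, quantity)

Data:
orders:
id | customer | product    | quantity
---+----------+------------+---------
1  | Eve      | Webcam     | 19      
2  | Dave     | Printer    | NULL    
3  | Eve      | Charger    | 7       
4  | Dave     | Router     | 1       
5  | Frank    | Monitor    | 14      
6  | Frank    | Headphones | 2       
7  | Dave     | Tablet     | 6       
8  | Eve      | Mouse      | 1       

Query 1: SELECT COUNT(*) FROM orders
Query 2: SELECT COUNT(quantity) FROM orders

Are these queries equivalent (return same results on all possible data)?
No, not equivalent

Query 1 returns: [(8,)]
Query 2 returns: [(7,)]

Reason: COUNT(*) includes NULLs, COUNT(column) excludes them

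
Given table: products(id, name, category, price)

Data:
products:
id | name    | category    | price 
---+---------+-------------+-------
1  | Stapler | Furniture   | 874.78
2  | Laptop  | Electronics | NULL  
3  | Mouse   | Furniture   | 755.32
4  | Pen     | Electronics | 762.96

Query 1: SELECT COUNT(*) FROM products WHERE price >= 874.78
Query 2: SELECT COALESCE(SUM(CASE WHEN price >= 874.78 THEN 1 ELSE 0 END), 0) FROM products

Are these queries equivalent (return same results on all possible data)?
Yes, equivalent

Both queries return: [(1,)]

Reason: COUNT with WHERE vs conditional SUM (COALESCE handles empty-table NULL)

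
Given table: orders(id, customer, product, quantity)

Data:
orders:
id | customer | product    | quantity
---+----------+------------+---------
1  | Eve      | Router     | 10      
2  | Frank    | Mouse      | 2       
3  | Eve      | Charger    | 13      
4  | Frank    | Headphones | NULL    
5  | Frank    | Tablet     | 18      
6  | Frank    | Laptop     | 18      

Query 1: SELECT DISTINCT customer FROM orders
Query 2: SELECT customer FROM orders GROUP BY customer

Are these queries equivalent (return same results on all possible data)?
Yes, equivalent

Both queries return: [('Eve',), ('Frank',)]

Reason: Both get unique customers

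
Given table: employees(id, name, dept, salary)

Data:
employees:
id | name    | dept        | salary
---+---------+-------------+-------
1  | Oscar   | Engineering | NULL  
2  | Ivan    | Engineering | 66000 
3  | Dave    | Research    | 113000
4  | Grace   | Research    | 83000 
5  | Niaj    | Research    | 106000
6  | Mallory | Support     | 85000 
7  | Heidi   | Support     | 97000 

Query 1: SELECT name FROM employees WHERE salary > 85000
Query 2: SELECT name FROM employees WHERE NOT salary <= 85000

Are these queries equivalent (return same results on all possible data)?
Yes, equivalent

Both queries return: [('Dave',), ('Heidi',), ('Niaj',)]

Reason: Both filter salary > 85000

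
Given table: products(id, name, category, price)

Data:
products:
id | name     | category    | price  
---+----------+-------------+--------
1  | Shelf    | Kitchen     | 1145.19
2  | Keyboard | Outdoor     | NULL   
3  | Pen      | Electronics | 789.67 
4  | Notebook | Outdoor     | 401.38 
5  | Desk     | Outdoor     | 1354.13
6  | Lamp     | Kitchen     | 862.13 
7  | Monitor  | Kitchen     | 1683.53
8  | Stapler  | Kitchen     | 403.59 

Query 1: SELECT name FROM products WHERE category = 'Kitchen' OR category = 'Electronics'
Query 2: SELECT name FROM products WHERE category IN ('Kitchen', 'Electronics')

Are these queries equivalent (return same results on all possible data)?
Yes, equivalent

Both queries return: [('Lamp',), ('Monitor',), ('Pen',), ('Shelf',), ('Stapler',)]

Reason: OR vs IN are equivalent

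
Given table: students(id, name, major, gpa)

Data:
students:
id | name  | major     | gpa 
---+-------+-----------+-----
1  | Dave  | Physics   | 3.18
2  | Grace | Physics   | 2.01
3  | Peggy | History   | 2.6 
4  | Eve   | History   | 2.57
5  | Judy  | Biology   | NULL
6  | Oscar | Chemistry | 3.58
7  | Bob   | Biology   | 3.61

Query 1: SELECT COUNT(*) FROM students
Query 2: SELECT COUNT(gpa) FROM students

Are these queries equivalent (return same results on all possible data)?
No, not equivalent

Query 1 returns: [(7,)]
Query 2 returns: [(6,)]

Reason: COUNT(*) includes NULLs, COUNT(column) excludes them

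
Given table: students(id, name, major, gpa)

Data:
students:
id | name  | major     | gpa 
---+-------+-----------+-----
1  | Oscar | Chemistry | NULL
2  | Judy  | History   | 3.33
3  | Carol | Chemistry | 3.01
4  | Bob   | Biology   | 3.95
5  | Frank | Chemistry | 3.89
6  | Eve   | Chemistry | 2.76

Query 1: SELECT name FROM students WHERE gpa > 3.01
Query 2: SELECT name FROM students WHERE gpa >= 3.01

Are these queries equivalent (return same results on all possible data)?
No, not equivalent

Query 1 returns: [('Judy',), ('Bob',), ('Frank',)]
Query 2 returns: [('Judy',), ('Carol',), ('Bob',), ('Frank',)]

Reason: > vs >= gives different results when gpa = 3.01 exists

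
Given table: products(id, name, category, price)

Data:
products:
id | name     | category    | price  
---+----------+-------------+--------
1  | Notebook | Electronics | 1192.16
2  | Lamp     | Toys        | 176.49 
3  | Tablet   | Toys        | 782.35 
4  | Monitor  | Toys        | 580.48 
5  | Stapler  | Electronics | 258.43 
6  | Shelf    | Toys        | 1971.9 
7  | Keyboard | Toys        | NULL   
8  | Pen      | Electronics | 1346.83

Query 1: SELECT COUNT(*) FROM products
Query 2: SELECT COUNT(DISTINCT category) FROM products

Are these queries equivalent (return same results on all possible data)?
No, not equivalent

Query 1 returns: [(8,)]
Query 2 returns: [(2,)]

Reason: COUNT(*) counts rows, COUNT(DISTINCT category) counts unique categorys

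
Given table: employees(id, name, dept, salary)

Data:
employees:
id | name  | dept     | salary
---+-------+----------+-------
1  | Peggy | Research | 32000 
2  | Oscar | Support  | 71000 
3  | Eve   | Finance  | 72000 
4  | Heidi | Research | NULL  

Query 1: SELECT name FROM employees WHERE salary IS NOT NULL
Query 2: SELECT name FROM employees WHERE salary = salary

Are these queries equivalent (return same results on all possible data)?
Yes, equivalent

Both queries return: [('Eve',), ('Oscar',), ('Peggy',)]

Reason: IS NOT NULL vs self-equality (both exclude NULLs)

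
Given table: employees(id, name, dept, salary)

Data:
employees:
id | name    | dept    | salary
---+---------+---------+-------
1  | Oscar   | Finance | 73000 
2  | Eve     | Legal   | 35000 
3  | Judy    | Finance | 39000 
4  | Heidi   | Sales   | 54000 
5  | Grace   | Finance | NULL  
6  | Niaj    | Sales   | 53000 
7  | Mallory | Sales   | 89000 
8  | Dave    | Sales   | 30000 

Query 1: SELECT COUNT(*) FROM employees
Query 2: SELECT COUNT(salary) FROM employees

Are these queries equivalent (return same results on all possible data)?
No, not equivalent

Query 1 returns: [(8,)]
Query 2 returns: [(7,)]

Reason: COUNT(*) includes NULLs, COUNT(column) excludes them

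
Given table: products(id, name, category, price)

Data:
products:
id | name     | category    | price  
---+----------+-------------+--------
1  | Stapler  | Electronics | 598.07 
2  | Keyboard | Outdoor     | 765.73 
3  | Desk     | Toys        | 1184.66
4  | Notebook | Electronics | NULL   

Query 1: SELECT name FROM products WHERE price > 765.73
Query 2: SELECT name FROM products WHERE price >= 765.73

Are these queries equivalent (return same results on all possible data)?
No, not equivalent

Query 1 returns: [('Desk',)]
Query 2 returns: [('Keyboard',), ('Desk',)]

Reason: > vs >= gives different results when price = 765.73 exists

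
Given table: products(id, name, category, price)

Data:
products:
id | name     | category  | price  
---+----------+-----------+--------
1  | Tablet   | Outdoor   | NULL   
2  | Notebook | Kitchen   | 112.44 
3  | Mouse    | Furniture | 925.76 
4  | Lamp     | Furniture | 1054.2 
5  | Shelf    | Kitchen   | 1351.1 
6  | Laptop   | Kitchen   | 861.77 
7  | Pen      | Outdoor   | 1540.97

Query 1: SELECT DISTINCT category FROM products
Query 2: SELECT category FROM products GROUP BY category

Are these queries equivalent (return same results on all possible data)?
Yes, equivalent

Both queries return: [('Furniture',), ('Kitchen',), ('Outdoor',)]

Reason: Both get unique categorys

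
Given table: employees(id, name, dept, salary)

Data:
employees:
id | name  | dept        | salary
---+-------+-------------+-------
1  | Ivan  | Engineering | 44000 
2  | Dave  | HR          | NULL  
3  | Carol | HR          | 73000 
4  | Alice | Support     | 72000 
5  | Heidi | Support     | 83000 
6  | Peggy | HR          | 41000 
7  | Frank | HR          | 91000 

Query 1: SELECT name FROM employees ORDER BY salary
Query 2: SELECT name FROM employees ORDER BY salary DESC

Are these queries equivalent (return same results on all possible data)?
No, not equivalent

Query 1 returns: [('Dave',), ('Peggy',), ('Ivan',), ('Alice',), ('Carol',), ('Heidi',), ('Frank',)]
Query 2 returns: [('Frank',), ('Heidi',), ('Carol',), ('Alice',), ('Ivan',), ('Peggy',), ('Dave',)]

Reason: ASC vs DESC gives opposite ordering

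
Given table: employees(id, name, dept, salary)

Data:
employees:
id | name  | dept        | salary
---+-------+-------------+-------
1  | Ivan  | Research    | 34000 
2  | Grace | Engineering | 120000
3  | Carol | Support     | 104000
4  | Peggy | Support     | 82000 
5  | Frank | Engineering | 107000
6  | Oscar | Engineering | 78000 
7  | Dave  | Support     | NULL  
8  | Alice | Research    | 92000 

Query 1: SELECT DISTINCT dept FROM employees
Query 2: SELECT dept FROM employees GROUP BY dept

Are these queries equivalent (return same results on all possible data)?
Yes, equivalent

Both queries return: [('Engineering',), ('Research',), ('Support',)]

Reason: Both get unique depts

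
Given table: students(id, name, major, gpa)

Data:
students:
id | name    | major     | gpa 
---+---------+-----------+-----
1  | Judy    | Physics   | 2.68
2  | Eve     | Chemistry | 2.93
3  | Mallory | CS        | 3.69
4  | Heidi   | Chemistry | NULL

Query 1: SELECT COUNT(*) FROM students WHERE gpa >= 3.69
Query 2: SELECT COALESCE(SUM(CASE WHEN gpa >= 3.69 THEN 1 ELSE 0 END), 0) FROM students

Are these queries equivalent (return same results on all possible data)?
Yes, equivalent

Both queries return: [(1,)]

Reason: COUNT with WHERE vs conditional SUM (COALESCE handles empty-table NULL)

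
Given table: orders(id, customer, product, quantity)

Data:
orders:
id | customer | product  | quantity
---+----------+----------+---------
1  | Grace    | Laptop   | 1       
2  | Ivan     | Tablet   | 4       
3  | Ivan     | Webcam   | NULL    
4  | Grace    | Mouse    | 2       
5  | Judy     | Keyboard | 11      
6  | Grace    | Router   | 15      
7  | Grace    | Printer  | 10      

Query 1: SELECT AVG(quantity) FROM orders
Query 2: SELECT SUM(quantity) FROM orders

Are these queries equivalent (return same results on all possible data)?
No, not equivalent

Query 1 returns: [(7.166666666666667,)]
Query 2 returns: [(43,)]

Reason: AVG vs SUM give different aggregate values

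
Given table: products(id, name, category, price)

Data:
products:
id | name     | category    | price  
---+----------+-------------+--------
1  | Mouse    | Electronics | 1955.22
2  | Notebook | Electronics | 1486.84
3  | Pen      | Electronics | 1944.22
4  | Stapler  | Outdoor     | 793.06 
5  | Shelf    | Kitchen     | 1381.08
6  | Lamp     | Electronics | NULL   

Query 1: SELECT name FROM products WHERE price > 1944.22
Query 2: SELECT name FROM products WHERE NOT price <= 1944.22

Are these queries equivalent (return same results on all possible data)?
Yes, equivalent

Both queries return: [('Mouse',)]

Reason: Both filter price > 1944.22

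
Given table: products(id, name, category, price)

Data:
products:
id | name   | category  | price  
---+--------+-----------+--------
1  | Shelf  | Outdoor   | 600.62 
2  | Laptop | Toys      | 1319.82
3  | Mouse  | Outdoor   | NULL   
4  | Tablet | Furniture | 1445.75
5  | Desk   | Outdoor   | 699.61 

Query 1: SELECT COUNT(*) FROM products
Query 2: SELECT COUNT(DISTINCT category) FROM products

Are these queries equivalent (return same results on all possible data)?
No, not equivalent

Query 1 returns: [(5,)]
Query 2 returns: [(3,)]

Reason: COUNT(*) counts rows, COUNT(DISTINCT category) counts unique categorys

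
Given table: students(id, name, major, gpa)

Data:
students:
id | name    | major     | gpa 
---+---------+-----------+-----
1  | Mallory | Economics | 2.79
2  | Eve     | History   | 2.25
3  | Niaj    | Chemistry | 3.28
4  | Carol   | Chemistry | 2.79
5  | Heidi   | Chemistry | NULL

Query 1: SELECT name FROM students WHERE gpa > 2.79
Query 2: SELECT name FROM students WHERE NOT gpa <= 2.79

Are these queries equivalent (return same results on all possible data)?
Yes, equivalent

Both queries return: [('Niaj',)]

Reason: Both filter gpa > 2.79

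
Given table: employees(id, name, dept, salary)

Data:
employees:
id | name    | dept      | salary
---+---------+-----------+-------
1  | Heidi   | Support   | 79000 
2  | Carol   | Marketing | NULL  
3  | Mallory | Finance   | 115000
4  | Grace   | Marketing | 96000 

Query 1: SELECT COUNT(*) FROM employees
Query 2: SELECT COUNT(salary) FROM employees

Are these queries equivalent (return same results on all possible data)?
No, not equivalent

Query 1 returns: [(4,)]
Query 2 returns: [(3,)]

Reason: COUNT(*) includes NULLs, COUNT(column) excludes them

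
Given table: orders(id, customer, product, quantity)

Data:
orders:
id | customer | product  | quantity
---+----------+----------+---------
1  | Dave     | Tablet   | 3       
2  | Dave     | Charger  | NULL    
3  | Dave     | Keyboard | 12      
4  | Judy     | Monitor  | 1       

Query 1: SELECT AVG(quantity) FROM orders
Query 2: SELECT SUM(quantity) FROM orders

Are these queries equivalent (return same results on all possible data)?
No, not equivalent

Query 1 returns: [(5.333333333333333,)]
Query 2 returns: [(16,)]

Reason: AVG vs SUM give different aggregate values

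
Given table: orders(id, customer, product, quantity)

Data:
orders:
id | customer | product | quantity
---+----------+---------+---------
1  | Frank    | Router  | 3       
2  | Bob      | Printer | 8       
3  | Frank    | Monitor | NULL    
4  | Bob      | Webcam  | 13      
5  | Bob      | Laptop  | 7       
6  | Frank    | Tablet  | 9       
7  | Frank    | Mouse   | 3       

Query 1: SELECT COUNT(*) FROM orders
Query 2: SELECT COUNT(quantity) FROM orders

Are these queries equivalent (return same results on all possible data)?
No, not equivalent

Query 1 returns: [(7,)]
Query 2 returns: [(6,)]

Reason: COUNT(*) includes NULLs, COUNT(column) excludes them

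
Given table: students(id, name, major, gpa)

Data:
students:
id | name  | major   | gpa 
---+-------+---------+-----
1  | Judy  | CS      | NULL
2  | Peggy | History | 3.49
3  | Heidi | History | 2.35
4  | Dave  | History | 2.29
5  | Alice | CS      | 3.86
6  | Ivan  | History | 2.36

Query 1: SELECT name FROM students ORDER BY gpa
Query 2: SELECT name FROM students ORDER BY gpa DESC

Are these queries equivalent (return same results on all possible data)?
No, not equivalent

Query 1 returns: [('Judy',), ('Dave',), ('Heidi',), ('Ivan',), ('Peggy',), ('Alice',)]
Query 2 returns: [('Alice',), ('Peggy',), ('Ivan',), ('Heidi',), ('Dave',), ('Judy',)]

Reason: ASC vs DESC gives opposite ordering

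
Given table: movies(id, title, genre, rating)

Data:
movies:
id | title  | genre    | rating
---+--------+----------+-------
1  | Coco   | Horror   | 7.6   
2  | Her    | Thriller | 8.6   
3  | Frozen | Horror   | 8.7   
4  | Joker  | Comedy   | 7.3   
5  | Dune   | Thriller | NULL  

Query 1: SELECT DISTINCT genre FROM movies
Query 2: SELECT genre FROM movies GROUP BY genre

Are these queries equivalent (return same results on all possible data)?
Yes, equivalent

Both queries return: [('Comedy',), ('Horror',), ('Thriller',)]

Reason: Both get unique genres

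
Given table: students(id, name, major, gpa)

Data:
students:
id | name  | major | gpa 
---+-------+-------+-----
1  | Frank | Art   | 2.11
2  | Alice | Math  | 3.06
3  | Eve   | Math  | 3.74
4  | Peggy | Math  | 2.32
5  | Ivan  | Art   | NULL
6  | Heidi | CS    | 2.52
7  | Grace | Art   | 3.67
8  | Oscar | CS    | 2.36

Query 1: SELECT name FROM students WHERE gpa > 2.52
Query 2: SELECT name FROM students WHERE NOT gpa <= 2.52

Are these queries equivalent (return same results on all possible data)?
Yes, equivalent

Both queries return: [('Alice',), ('Eve',), ('Grace',)]

Reason: Both filter gpa > 2.52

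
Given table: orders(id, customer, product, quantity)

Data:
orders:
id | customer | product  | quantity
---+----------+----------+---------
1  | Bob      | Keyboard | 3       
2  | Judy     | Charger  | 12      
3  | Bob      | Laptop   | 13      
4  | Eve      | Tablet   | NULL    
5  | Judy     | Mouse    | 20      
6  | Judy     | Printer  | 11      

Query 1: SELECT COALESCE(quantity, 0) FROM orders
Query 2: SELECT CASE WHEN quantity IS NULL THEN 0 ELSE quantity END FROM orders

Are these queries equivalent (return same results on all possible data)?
Yes, equivalent

Both queries return: [(0,), (3,), (11,), (12,), (13,), (20,)]

Reason: COALESCE vs CASE for NULL handling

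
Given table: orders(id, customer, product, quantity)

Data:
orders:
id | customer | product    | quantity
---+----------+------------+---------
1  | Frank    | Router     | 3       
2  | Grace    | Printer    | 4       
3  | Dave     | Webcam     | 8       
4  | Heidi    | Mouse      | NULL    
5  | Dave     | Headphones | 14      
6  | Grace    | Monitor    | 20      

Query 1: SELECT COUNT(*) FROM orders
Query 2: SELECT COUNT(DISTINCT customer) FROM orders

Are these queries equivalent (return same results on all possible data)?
No, not equivalent

Query 1 returns: [(6,)]
Query 2 returns: [(4,)]

Reason: COUNT(*) counts rows, COUNT(DISTINCT customer) counts unique customers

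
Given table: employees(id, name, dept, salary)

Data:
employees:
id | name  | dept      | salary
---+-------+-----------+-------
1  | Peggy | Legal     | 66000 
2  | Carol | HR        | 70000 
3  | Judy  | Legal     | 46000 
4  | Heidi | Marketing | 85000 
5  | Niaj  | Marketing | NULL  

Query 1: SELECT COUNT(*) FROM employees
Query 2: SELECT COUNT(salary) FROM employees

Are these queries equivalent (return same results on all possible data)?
No, not equivalent

Query 1 returns: [(5,)]
Query 2 returns: [(4,)]

Reason: COUNT(*) includes NULLs, COUNT(column) excludes them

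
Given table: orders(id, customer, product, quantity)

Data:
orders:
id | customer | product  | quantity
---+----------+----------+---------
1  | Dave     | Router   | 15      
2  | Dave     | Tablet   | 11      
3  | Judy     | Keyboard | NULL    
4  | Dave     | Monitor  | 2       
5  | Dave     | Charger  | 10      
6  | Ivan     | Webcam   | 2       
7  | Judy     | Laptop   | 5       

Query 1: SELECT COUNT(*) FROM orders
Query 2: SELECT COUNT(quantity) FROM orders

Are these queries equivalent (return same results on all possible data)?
No, not equivalent

Query 1 returns: [(7,)]
Query 2 returns: [(6,)]

Reason: COUNT(*) includes NULLs, COUNT(column) excludes them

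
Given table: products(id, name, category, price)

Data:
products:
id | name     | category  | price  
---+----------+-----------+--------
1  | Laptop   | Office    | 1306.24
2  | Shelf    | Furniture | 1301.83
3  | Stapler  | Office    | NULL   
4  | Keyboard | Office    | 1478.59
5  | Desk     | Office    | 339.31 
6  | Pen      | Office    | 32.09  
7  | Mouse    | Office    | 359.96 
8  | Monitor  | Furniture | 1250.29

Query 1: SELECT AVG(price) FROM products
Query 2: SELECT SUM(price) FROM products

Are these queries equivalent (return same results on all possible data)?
No, not equivalent

Query 1 returns: [(866.9014285714285,)]
Query 2 returns: [(6068.3099999999995,)]

Reason: AVG vs SUM give different aggregate values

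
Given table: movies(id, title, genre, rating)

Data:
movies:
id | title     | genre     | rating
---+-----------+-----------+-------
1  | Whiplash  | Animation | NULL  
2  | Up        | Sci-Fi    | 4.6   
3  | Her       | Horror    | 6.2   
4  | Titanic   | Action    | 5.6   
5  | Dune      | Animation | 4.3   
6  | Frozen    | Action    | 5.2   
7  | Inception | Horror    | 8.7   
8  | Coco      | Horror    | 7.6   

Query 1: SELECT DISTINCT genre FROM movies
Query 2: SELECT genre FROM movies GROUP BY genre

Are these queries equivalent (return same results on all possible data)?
Yes, equivalent

Both queries return: [('Action',), ('Animation',), ('Horror',), ('Sci-Fi',)]

Reason: Both get unique genres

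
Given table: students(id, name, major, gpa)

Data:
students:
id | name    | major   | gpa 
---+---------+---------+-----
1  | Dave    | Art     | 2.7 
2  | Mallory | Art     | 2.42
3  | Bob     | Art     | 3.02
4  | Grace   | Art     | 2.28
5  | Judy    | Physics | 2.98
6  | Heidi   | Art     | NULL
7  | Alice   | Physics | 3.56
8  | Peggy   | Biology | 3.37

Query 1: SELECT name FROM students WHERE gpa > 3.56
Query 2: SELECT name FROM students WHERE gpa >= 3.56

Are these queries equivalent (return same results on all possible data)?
No, not equivalent

Query 1 returns: []
Query 2 returns: [('Alice',)]

Reason: > vs >= gives different results when gpa = 3.56 exists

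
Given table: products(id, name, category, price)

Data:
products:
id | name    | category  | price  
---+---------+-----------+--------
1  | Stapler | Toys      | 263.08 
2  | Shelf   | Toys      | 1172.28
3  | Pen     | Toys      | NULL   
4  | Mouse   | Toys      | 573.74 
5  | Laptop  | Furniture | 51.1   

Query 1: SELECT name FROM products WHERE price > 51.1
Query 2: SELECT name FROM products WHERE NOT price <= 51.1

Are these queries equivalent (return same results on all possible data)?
Yes, equivalent

Both queries return: [('Mouse',), ('Shelf',), ('Stapler',)]

Reason: Both filter price > 51.1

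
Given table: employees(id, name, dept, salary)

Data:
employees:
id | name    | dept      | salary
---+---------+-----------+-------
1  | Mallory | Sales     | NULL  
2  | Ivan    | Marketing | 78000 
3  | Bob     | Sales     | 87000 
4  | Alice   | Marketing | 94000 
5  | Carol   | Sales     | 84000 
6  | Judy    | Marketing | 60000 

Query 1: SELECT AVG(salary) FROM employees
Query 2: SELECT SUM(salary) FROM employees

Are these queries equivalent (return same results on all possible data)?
No, not equivalent

Query 1 returns: [(80600.0,)]
Query 2 returns: [(403000,)]

Reason: AVG vs SUM give different aggregate values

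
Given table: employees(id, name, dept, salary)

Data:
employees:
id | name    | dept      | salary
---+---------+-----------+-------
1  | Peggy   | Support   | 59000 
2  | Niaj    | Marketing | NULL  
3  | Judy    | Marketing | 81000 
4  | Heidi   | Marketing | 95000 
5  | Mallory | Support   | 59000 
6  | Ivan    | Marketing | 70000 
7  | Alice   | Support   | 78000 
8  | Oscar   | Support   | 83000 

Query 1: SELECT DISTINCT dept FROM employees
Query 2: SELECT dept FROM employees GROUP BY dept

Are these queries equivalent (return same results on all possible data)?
Yes, equivalent

Both queries return: [('Marketing',), ('Support',)]

Reason: Both get unique depts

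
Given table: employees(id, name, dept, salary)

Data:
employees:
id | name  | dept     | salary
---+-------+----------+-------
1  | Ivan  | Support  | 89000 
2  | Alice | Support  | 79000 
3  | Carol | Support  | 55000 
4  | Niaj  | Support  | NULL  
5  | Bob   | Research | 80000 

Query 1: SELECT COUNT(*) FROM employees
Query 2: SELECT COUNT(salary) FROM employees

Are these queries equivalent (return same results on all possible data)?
No, not equivalent

Query 1 returns: [(5,)]
Query 2 returns: [(4,)]

Reason: COUNT(*) includes NULLs, COUNT(column) excludes them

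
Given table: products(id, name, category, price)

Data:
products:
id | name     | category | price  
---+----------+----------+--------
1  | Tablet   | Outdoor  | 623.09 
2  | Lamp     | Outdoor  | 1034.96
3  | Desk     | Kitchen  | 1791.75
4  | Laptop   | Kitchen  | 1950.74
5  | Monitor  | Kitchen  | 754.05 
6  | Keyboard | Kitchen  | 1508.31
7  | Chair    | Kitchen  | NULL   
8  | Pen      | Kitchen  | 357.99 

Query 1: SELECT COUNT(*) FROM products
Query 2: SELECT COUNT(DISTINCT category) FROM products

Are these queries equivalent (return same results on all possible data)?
No, not equivalent

Query 1 returns: [(8,)]
Query 2 returns: [(2,)]

Reason: COUNT(*) counts rows, COUNT(DISTINCT category) counts unique categorys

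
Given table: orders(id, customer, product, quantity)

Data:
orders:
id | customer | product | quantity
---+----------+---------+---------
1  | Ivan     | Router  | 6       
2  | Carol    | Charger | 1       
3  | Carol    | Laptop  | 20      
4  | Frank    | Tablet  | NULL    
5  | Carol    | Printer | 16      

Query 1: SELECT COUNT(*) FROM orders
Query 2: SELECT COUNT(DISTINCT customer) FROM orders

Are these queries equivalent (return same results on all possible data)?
No, not equivalent

Query 1 returns: [(5,)]
Query 2 returns: [(3,)]

Reason: COUNT(*) counts rows, COUNT(DISTINCT customer) counts unique customers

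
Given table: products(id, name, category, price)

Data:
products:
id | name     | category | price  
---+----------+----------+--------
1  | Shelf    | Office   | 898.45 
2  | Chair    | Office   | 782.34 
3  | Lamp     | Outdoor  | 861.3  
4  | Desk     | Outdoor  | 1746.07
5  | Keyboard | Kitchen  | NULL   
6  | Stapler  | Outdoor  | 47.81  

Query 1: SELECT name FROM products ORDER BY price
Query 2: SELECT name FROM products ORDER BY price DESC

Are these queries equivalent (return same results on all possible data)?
No, not equivalent

Query 1 returns: [('Keyboard',), ('Stapler',), ('Chair',), ('Lamp',), ('Shelf',), ('Desk',)]
Query 2 returns: [('Desk',), ('Shelf',), ('Lamp',), ('Chair',), ('Stapler',), ('Keyboard',)]

Reason: ASC vs DESC gives opposite ordering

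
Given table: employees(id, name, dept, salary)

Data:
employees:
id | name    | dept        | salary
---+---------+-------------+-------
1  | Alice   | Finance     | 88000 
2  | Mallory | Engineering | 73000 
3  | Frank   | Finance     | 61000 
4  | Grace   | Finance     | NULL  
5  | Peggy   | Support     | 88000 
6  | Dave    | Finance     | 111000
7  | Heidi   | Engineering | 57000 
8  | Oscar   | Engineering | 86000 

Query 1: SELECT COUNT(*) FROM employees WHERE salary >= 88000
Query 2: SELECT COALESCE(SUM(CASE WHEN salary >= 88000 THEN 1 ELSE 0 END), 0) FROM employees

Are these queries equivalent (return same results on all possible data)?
Yes, equivalent

Both queries return: [(3,)]

Reason: COUNT with WHERE vs conditional SUM (COALESCE handles empty-table NULL)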